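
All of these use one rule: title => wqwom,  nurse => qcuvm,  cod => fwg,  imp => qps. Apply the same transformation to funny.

Vowels shift forward by 8 and consonants shift forward by 3.
Applying it to funny: f(cons)+3=i, u(vowel)+8=c, n(cons)+3=q, n(cons)+3=q, y(cons)+3=b.

icqqb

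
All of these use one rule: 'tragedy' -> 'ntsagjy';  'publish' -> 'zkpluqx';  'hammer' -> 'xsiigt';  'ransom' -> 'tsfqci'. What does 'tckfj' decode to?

round

t(19)→n(13) and r(17)→t(19) fit y≡23x+18 (mod 26); the inverse of 23 mod 26 is 17. This is an affine cipher: with a=0,…,z=25, each position x becomes (23x+18) mod 26.
Decoding tckfj: t(19)→17·(19−18)≡17=r; c(2)→17·(2−18)≡14=o; k(10)→17·(10−18)≡20=u; f(5)→17·(5−18)≡13=n; j(9)→17·(9−18)≡3=d (all mod 26).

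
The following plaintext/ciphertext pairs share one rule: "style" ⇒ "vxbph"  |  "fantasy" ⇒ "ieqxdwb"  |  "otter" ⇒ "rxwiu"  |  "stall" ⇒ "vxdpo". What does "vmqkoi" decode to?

single

Shifts by position in style: pos 0: s→v (+3), pos 1: t→x (+4), pos 2: y→b (+3), pos 3: l→p (+4) — repeating every 2. The shifts repeat in a cycle of length 2: positions 0,1,… shift by +3, +4, then the pattern repeats.
Reversing it on vmqkoi: v−3=s, m−4=i, q−3=n, k−4=g, o−3=l, i−4=e.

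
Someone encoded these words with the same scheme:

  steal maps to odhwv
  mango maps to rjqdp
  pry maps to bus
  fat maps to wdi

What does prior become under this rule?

The output letters match the input read backwards, each shifted +3: steal reversed is laets. Two steps: reverse the string, then apply a Caesar shift of +3.
For prior: reverse → roirp; then shift: r+3=u, o+3=r, i+3=l, r+3=u, p+3=s.

urlus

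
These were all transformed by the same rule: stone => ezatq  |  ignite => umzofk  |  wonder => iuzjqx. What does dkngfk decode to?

Shifts by position in stone: pos 0: s→e (+12), pos 1: t→z (+6), pos 2: o→a (+12), pos 3: n→t (+6) — repeating every 2. The shifts repeat in a cycle of length 2: positions 0,1,… shift by +12, +6, then the pattern repeats.
Reversing it on dkngfk: d−12=r, k−6=e, n−12=b, g−6=a, f−12=t, k−6=e.

rebate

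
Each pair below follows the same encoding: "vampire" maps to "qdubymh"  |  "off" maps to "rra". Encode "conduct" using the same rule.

The output letters match the input read backwards, each shifted +12: vampire reversed is eripmav. Read the word backwards and shift each letter +12.
For conduct: reverse → tcudnoc; then shift: t+12=f, c+12=o, u+12=g, d+12=p, n+12=z, o+12=a, c+12=o.

fogpzao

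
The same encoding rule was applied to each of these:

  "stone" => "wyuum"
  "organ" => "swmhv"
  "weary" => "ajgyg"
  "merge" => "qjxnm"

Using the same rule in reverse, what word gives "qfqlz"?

maker

In stone: s→w is +4, t→y is +5, o→u is +6, n→u is +7 — the shift increases by 1 each position. Each letter shifts forward by (position + 4), i.e. 4, 5, 6, … — the shift grows by one for each successive letter.
Undoing it on qfqlz: q−4=m, f−5=a, q−6=k, l−7=e, z−8=r.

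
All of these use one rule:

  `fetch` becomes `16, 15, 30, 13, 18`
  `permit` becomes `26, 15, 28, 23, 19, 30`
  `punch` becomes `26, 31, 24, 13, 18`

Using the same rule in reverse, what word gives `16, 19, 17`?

The number is (letter's place in the alphabet, a=1) + 10.
Decoding 16, 19, 17: 16→(16−10)÷1=6=f, 19→(19−10)÷1=9=i, 17→(17−10)÷1=7=g.

fig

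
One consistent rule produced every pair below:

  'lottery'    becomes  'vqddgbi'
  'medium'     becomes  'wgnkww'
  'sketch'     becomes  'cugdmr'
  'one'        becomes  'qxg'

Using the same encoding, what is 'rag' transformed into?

bcq

The shift depends on letter class: consonant l→v is +10, but vowel o→q is +2. Two shifts are in play — +2 for a/e/i/o/u, +10 for every other letter.
On rag: r(cons)+10=b, a(vowel)+2=c, g(cons)+10=q.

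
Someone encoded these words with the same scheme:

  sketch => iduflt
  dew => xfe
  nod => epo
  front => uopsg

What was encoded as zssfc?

The output letters match the input read backwards, each shifted +1: sketch reversed is hcteks. The word is reversed, then every letter is shifted forward by 1.
Decoding zssfc: shift back: z−1=y, s−1=r, s−1=r, f−1=e, c−1=b → yrreb; then reverse → berry.

berry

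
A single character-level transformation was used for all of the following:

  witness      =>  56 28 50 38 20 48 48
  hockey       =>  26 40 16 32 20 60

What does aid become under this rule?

12 28 18

w(#23)→56 and i(#9)→28: differences scale by 2, so n = 2·pos + 10. Each letter becomes 2×(its alphabet position, a=1..z=26) + 10.
For aid: a=1→12, i=9→28, d=4→18.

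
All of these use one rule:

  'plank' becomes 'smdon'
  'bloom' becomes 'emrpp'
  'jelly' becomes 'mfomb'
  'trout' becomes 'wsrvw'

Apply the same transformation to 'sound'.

Shifts by position in plank: pos 0: p→s (+3), pos 1: l→m (+1), pos 2: a→d (+3), pos 3: n→o (+1) — repeating every 2. It's a Vigenère-style cipher with numeric key [3,1]: position i shifts by key[i mod 2].
For sound: s+3=v, o+1=p, u+3=x, n+1=o, d+3=g.

vpxog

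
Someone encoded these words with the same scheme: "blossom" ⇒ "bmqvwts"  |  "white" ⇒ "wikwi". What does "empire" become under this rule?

In blossom: b→b is +0, l→m is +1, o→q is +2, s→v is +3 — the shift increases by 1 each position. The shift increases by 1 at each position, starting from +0: 0, 1, 2, ….
Applying it to empire: e+0=e, m+1=n, p+2=r, i+3=l, r+4=v, e+5=j.

enrlvj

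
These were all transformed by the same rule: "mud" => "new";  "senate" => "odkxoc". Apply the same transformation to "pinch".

Read the word backwards and shift each letter +10.
For pinch: reverse → hcnip; then shift: h+10=r, c+10=m, n+10=x, i+10=s, p+10=z.

rmxsz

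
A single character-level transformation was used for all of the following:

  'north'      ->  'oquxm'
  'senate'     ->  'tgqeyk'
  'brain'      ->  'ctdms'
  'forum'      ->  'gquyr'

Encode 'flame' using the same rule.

gndqj

In north: n→o is +1, o→q is +2, r→u is +3, t→x is +4 — the shift increases by 1 each position. Letter i (0-indexed) is shifted by i+1, so successive shifts are 1, 2, 3, ….
For flame: f+1=g, l+2=n, a+3=d, m+4=q, e+5=j.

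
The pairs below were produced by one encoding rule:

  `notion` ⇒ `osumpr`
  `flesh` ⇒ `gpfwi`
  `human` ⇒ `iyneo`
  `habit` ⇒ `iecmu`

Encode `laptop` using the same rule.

meqxpt

Shifts by position in notion: pos 0: n→o (+1), pos 1: o→s (+4), pos 2: t→u (+1), pos 3: i→m (+4) — repeating every 2. It's a Vigenère-style cipher with numeric key [1,4]: position i shifts by key[i mod 2].
On laptop: l+1=m, a+4=e, p+1=q, t+4=x, o+1=p, p+4=t.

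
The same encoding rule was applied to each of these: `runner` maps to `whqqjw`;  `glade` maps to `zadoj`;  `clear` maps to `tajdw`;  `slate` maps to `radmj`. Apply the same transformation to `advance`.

docdqtj

r(17)→w(22) and u(20)→h(7) fit y≡21x+3 (mod 26); the inverse of 21 mod 26 is 5. Each letter's alphabet position (a=0..z=25) is mapped through 21·x+3 mod 26 — an affine cipher.
Applying it to advance: a(0)→21·0+3≡3=d; d(3)→21·3+3≡14=o; v(21)→21·21+3≡2=c; a(0)→21·0+3≡3=d; n(13)→21·13+3≡16=q; c(2)→21·2+3≡19=t; e(4)→21·4+3≡9=j (all mod 26).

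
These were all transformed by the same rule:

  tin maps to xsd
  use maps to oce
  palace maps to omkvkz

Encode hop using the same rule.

The output letters match the input read backwards, each shifted +10: tin reversed is nit. Read the word backwards and shift each letter +10.
For hop: reverse → poh; then shift: p+10=z, o+10=y, h+10=r.

zyr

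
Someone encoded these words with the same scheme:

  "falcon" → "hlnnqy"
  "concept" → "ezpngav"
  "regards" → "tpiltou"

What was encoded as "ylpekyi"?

Shifts by position in falcon: pos 0: f→h (+2), pos 1: a→l (+11), pos 2: l→n (+2), pos 3: c→n (+11) — repeating every 2. The shifts repeat in a cycle of length 2: positions 0,1,… shift by +2, +11, then the pattern repeats.
Decoding ylpekyi: y−2=w, l−11=a, p−2=n, e−11=t, k−2=i, y−11=n, i−2=g.

wanting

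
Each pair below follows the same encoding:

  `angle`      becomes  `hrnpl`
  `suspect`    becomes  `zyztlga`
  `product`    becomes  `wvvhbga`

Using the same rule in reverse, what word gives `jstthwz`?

compass

Shifts by position in angle: pos 0: a→h (+7), pos 1: n→r (+4), pos 2: g→n (+7), pos 3: l→p (+4) — repeating every 2. It's a Vigenère-style cipher with numeric key [7,4]: position i shifts by key[i mod 2].
Undoing it on jstthwz: j−7=c, s−4=o, t−7=m, t−4=p, h−7=a, w−4=s, z−7=s.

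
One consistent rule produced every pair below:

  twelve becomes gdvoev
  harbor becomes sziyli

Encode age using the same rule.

ztv

Each pair mirrors across the alphabet (t↔g, w↔d, e↔v): positions sum to 25. This is the alphabet-reversal cipher (Atbash): a becomes z, b becomes y, etc.
Applying it to age: a↔z, g↔t, e↔v.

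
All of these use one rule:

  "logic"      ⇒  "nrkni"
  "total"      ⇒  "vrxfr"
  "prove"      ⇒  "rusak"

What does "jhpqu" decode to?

hello

Each letter shifts forward by (position + 2), i.e. 2, 3, 4, … — the shift grows by one for each successive letter.
Decoding jhpqu: j−2=h, h−3=e, p−4=l, q−5=l, u−6=o.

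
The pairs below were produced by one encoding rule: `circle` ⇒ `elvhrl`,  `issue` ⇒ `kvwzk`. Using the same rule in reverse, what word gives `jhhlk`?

hedge

In circle: c→e is +2, i→l is +3, r→v is +4, c→h is +5 — the shift increases by 1 each position. Each letter shifts forward by (position + 2), i.e. 2, 3, 4, … — the shift grows by one for each successive letter.
Reversing it on jhhlk: j−2=h, h−3=e, h−4=d, l−5=g, k−6=e.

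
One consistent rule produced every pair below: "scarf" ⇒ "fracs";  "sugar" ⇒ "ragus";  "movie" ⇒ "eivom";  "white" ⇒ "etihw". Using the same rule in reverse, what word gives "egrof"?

forge

The output letters match the input read backwards: scarf reversed is fracs. It's just the letters in reverse order.
Undoing it on egrof: then reverse → forge.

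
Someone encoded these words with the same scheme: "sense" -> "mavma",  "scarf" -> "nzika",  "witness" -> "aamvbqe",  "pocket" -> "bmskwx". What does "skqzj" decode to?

The output letters match the input read backwards, each shifted +8: sense reversed is esnes. Two steps: reverse the string, then apply a Caesar shift of +8.
Undoing it on skqzj: shift back: s−8=k, k−8=c, q−8=i, z−8=r, j−8=b → kcirb; then reverse → brick.

brick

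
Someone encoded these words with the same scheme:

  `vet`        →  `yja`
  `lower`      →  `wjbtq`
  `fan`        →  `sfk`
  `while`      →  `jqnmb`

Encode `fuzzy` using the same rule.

deezk

The output letters match the input read backwards, each shifted +5: vet reversed is tev. The word is reversed, then every letter is shifted forward by 5.
Applying it to fuzzy: reverse → yzzuf; then shift: y+5=d, z+5=e, z+5=e, u+5=z, f+5=k.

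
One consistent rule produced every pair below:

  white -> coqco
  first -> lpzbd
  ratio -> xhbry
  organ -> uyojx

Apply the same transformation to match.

shblr

In white: w→c is +6, h→o is +7, i→q is +8, t→c is +9 — the shift increases by 1 each position. The shift increases by 1 at each position, starting from +6: 6, 7, 8, ….
For match: m+6=s, a+7=h, t+8=b, c+9=l, h+10=r.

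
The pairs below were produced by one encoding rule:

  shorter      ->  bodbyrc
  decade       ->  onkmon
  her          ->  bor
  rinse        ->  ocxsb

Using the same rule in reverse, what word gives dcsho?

The word is reversed, then every letter is shifted forward by 10.
Decoding dcsho: shift back: d−10=t, c−10=s, s−10=i, h−10=x, o−10=e → tsixe; then reverse → exist.

exist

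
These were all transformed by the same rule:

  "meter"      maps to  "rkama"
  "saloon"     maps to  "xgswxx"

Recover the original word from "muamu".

hotel

In meter: m→r is +5, e→k is +6, t→a is +7, e→m is +8 — the shift increases by 1 each position. Each letter shifts forward by (position + 5), i.e. 5, 6, 7, … — the shift grows by one for each successive letter.
Decoding muamu: m−5=h, u−6=o, a−7=t, m−8=e, u−9=l.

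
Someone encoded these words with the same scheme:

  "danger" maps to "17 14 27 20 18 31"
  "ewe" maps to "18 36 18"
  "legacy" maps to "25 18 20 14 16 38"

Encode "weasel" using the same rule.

36 18 14 32 18 25

Letters become their 1-based position plus 13 (so a→14, b→15, …).
Applying it to weasel: w=23→36, e=5→18, a=1→14, s=19→32, e=5→18, l=12→25.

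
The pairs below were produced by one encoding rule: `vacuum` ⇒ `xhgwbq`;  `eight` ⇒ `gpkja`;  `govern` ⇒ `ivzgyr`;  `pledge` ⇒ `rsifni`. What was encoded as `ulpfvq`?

A repeating key of period 3 is used — shifts +2, +7, +4 over and over.
Decoding ulpfvq: u−2=s, l−7=e, p−4=l, f−2=d, v−7=o, q−4=m.

seldom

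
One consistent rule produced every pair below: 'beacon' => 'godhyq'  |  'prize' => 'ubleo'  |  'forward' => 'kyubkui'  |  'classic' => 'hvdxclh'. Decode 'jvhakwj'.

elevate

Shifts by position in beacon: pos 0: b→g (+5), pos 1: e→o (+10), pos 2: a→d (+3), pos 3: c→h (+5), pos 4: o→y (+10), pos 5: n→q (+3) — repeating every 3. It's a Vigenère-style cipher with numeric key [5,10,3]: position i shifts by key[i mod 3].
Decoding jvhakwj: j−5=e, v−10=l, h−3=e, a−5=v, k−10=a, w−3=t, j−5=e.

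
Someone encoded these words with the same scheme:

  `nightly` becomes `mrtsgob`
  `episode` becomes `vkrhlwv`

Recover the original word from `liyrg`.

Each pair mirrors across the alphabet (n↔m, i↔r, g↔t): positions sum to 25. Each letter is replaced by its mirror in the alphabet: a↔z, b↔y, c↔x, and so on (the Atbash cipher).
Undoing it on liyrg: l↔o, i↔r, y↔b, r↔i, g↔t.

orbit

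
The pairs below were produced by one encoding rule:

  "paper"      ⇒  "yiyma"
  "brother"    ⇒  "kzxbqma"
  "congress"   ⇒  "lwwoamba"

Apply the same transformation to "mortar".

Shifts by position in paper: pos 0: p→y (+9), pos 1: a→i (+8), pos 2: p→y (+9), pos 3: e→m (+8) — repeating every 2. The shifts repeat in a cycle of length 2: positions 0,1,… shift by +9, +8, then the pattern repeats.
On mortar: m+9=v, o+8=w, r+9=a, t+8=b, a+9=j, r+8=z.

vwabjz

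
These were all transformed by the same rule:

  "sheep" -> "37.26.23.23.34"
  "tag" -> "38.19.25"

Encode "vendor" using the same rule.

40.23.32.22.33.36

s is letter #19 and maps to 37: an offset of 18. Each letter is replaced by its alphabet position (a=1..z=26) + 18.
On vendor: v=22→40, e=5→23, n=14→32, d=4→22, o=15→33, r=18→36.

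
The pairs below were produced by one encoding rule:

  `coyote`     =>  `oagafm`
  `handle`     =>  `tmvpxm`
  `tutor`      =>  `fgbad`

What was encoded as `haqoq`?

voice

Shifts by position in coyote: pos 0: c→o (+12), pos 1: o→a (+12), pos 2: y→g (+8), pos 3: o→a (+12), pos 4: t→f (+12), pos 5: e→m (+8) — repeating every 3. It's a Vigenère-style cipher with numeric key [12,12,8]: position i shifts by key[i mod 3].
Decoding haqoq: h−12=v, a−12=o, q−8=i, o−12=c, q−12=e.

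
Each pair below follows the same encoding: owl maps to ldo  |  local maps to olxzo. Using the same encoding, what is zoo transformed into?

Each pair mirrors across the alphabet (o↔l, w↔d, l↔o): positions sum to 25. Letters are reflected about the middle of the alphabet (position → 25−position): Atbash.
For zoo: z↔a, o↔l, o↔l.

all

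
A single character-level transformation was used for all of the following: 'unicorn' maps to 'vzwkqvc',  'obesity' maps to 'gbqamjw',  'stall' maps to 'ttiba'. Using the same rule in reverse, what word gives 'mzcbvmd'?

The output letters match the input read backwards, each shifted +8: unicorn reversed is nrocinu. Read the word backwards and shift each letter +8.
Reversing it on mzcbvmd: shift back: m−8=e, z−8=r, c−8=u, b−8=t, v−8=n, m−8=e, d−8=v → erutnev; then reverse → venture.

venture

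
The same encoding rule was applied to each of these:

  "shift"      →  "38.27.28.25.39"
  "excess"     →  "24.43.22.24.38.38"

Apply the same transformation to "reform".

The number is (letter's place in the alphabet, a=1) + 19.
On reform: r=18→37, e=5→24, f=6→25, o=15→34, r=18→37, m=13→32.

37.24.25.34.37.32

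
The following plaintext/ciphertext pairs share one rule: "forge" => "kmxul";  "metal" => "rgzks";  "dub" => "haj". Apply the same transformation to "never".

xkbkt

The word is reversed, then every letter is shifted forward by 6.
Applying it to never: reverse → reven; then shift: r+6=x, e+6=k, v+6=b, e+6=k, n+6=t.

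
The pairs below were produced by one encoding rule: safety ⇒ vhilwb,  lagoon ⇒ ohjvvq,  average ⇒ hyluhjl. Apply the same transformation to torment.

The shift depends on letter class: consonant s→v is +3, but vowel a→h is +7. Vowels shift forward by 7 and consonants shift forward by 3.
On torment: t(cons)+3=w, o(vowel)+7=v, r(cons)+3=u, m(cons)+3=p, e(vowel)+7=l, n(cons)+3=q, t(cons)+3=w.

wvuplqw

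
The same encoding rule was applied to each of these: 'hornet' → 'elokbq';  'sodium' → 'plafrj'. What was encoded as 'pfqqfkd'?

Compare letters: h→e is +23, o→l is +23, r→o is +23 — a constant shift. This is a Caesar cipher with shift 23.
Reversing it on pfqqfkd: p−23=s, f−23=i, q−23=t, q−23=t, f−23=i, k−23=n, d−23=g.

sitting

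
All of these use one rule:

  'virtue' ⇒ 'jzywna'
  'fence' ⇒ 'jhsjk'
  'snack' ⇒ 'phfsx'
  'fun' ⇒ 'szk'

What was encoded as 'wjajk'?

fever

The output letters match the input read backwards, each shifted +5: virtue reversed is eutriv. The word is reversed, then every letter is shifted forward by 5.
Reversing it on wjajk: shift back: w−5=r, j−5=e, a−5=v, j−5=e, k−5=f → revef; then reverse → fever.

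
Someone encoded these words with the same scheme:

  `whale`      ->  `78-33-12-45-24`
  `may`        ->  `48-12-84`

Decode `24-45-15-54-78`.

elbow

w(#23)→78 and h(#8)→33: differences scale by 3, so n = 3·pos + 9. Each letter becomes 3×(its alphabet position, a=1..z=26) + 9.
Decoding 24-45-15-54-78: 24→(24−9)÷3=5=e, 45→(45−9)÷3=12=l, 15→(15−9)÷3=2=b, 54→(54−9)÷3=15=o, 78→(78−9)÷3=23=w.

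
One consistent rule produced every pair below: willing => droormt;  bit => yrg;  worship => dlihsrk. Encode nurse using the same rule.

mfihv

Each pair mirrors across the alphabet (w↔d, i↔r, l↔o): positions sum to 25. Letters are reflected about the middle of the alphabet (position → 25−position): Atbash.
Applying it to nurse: n↔m, u↔f, r↔i, s↔h, e↔v.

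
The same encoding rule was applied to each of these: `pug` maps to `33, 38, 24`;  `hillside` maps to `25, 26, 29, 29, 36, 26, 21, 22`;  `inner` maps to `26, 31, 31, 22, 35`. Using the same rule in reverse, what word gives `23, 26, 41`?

p is letter #16 and maps to 33: an offset of 17. Each letter is replaced by its alphabet position (a=1..z=26) + 17.
Reversing it on 23, 26, 41: 23→(23−17)÷1=6=f, 26→(26−17)÷1=9=i, 41→(41−17)÷1=24=x.

fix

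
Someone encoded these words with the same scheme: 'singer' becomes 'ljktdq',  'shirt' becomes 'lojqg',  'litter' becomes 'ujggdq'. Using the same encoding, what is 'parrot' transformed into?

s(18)→l(11) and i(8)→j(9) fit y≡21x+23 (mod 26); the inverse of 21 mod 26 is 5. Each letter's alphabet position (a=0..z=25) is mapped through 21·x+23 mod 26 — an affine cipher.
For parrot: p(15)→21·15+23≡0=a; a(0)→21·0+23≡23=x; r(17)→21·17+23≡16=q; r(17)→21·17+23≡16=q; o(14)→21·14+23≡5=f; t(19)→21·19+23≡6=g (all mod 26).

axqqfg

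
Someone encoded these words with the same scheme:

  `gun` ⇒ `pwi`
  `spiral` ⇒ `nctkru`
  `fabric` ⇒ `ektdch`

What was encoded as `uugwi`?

The output letters match the input read backwards, each shifted +2: gun reversed is nug. The word is reversed, then every letter is shifted forward by 2.
Decoding uugwi: shift back: u−2=s, u−2=s, g−2=e, w−2=u, i−2=g → sseug; then reverse → guess.

guess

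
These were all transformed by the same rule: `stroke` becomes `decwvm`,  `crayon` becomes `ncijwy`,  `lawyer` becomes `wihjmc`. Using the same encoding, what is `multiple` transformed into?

xcweqawm

The shift depends on letter class: consonant s→d is +11, but vowel o→w is +8. The rule splits by letter class: vowels +8, consonants +11.
Applying it to multiple: m(cons)+11=x, u(vowel)+8=c, l(cons)+11=w, t(cons)+11=e, i(vowel)+8=q, p(cons)+11=a, l(cons)+11=w, e(vowel)+8=m.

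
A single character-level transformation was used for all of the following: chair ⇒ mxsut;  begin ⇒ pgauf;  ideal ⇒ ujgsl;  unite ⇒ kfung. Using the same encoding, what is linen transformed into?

Treating letters as 0–25, the rule is x ↦ 23x + 18 (mod 26).
On linen: l(11)→23·11+18≡11=l; i(8)→23·8+18≡20=u; n(13)→23·13+18≡5=f; e(4)→23·4+18≡6=g; n(13)→23·13+18≡5=f (all mod 26).

lufgf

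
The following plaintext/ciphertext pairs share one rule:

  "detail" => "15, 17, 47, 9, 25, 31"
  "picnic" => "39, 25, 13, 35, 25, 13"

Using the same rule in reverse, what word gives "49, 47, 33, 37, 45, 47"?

utmost

d(#4)→15 and e(#5)→17: differences scale by 2, so n = 2·pos + 7. The formula is n = 2×(alphabet index, a=1) + 7.
Undoing it on 49, 47, 33, 37, 45, 47: 49→(49−7)÷2=21=u, 47→(47−7)÷2=20=t, 33→(33−7)÷2=13=m, 37→(37−7)÷2=15=o, 45→(45−7)÷2=19=s, 47→(47−7)÷2=20=t.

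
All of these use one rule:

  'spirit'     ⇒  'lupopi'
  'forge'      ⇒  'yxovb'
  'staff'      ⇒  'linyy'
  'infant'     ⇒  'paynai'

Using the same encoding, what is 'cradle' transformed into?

s(18)→l(11) and p(15)→u(20) fit y≡23x+13 (mod 26); the inverse of 23 mod 26 is 17. Each letter's alphabet position (a=0..z=25) is mapped through 23·x+13 mod 26 — an affine cipher.
For cradle: c(2)→23·2+13≡7=h; r(17)→23·17+13≡14=o; a(0)→23·0+13≡13=n; d(3)→23·3+13≡4=e; l(11)→23·11+13≡6=g; e(4)→23·4+13≡1=b (all mod 26).

honegb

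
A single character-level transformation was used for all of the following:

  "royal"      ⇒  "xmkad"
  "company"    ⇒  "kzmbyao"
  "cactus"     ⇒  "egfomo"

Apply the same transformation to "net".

The output letters match the input read backwards, each shifted +12: royal reversed is layor. The word is reversed, then every letter is shifted forward by 12.
For net: reverse → ten; then shift: t+12=f, e+12=q, n+12=z.

fqz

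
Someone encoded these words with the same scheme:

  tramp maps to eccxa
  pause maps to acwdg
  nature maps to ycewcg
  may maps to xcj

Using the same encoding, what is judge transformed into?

The shift depends on letter class: consonant t→e is +11, but vowel a→c is +2. Two shifts are in play — +2 for a/e/i/o/u, +11 for every other letter.
On judge: j(cons)+11=u, u(vowel)+2=w, d(cons)+11=o, g(cons)+11=r, e(vowel)+2=g.

uworg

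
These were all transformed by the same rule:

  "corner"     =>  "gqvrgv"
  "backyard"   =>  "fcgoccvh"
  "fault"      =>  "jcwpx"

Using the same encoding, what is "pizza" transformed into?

tkddc

The shift depends on letter class: consonant c→g is +4, but vowel o→q is +2. Vowels shift forward by 2 and consonants shift forward by 4.
For pizza: p(cons)+4=t, i(vowel)+2=k, z(cons)+4=d, z(cons)+4=d, a(vowel)+2=c.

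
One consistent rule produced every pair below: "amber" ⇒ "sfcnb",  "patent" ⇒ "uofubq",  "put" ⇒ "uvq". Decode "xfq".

The output letters match the input read backwards, each shifted +1: amber reversed is rebma. Two steps: reverse the string, then apply a Caesar shift of +1.
Undoing it on xfq: shift back: x−1=w, f−1=e, q−1=p → wep; then reverse → pew.

pew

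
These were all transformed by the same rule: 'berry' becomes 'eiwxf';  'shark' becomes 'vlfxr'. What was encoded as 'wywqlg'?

The shift increases by 1 at each position, starting from +3: 3, 4, 5, ….
Decoding wywqlg: w−3=t, y−4=u, w−5=r, q−6=k, l−7=e, g−8=y.

turkey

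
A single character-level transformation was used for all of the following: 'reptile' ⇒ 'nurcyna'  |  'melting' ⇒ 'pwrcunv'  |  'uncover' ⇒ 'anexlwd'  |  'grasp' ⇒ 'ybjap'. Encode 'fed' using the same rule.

mno

The output letters match the input read backwards, each shifted +9: reptile reversed is elitper. Read the word backwards and shift each letter +9.
On fed: reverse → def; then shift: d+9=m, e+9=n, f+9=o.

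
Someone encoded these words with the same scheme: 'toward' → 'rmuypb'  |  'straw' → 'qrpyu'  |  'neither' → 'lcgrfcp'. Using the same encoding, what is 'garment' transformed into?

Compare letters: t→r is +24, o→m is +24, w→u is +24 — a constant shift. This is a Caesar cipher with shift 24.
For garment: g+24=e, a+24=y, r+24=p, m+24=k, e+24=c, n+24=l, t+24=r.

eypkclr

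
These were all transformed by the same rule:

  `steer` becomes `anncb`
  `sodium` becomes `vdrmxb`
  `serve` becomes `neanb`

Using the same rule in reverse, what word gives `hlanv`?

mercy

The output letters match the input read backwards, each shifted +9: steer reversed is reets. Read the word backwards and shift each letter +9.
Decoding hlanv: shift back: h−9=y, l−9=c, a−9=r, n−9=e, v−9=m → ycrem; then reverse → mercy.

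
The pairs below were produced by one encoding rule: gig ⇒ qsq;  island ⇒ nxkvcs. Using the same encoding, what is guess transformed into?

The output letters match the input read backwards, each shifted +10: gig reversed is gig. Two steps: reverse the string, then apply a Caesar shift of +10.
For guess: reverse → sseug; then shift: s+10=c, s+10=c, e+10=o, u+10=e, g+10=q.

ccoeq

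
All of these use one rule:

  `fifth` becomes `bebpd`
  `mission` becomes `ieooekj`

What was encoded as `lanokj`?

person

Compare letters: f→b is +22, i→e is +22, f→b is +22 — a constant shift. Every letter moves 22 places later in the alphabet, wrapping around z→a.
Reversing it on lanokj: l−22=p, a−22=e, n−22=r, o−22=s, k−22=o, j−22=n.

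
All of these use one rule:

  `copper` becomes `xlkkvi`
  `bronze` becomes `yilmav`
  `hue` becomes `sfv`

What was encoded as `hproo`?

This is the alphabet-reversal cipher (Atbash): a becomes z, b becomes y, etc.
Reversing it on hproo: h↔s, p↔k, r↔i, o↔l, o↔l.

skill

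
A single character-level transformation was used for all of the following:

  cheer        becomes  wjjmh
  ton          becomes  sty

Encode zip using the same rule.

The output letters match the input read backwards, each shifted +5: cheer reversed is reehc. Two steps: reverse the string, then apply a Caesar shift of +5.
On zip: reverse → piz; then shift: p+5=u, i+5=n, z+5=e.

une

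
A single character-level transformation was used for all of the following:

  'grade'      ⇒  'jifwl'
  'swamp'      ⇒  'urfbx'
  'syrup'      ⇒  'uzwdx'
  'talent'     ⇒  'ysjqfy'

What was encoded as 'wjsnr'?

The output letters match the input read backwards, each shifted +5: grade reversed is edarg. The word is reversed, then every letter is shifted forward by 5.
Reversing it on wjsnr: shift back: w−5=r, j−5=e, s−5=n, n−5=i, r−5=m → renim; then reverse → miner.

miner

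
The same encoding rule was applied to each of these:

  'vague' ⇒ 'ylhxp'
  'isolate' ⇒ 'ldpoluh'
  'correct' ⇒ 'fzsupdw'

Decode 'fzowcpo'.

Shifts by position in vague: pos 0: v→y (+3), pos 1: a→l (+11), pos 2: g→h (+1), pos 3: u→x (+3), pos 4: e→p (+11) — repeating every 3. It's a Vigenère-style cipher with numeric key [3,11,1]: position i shifts by key[i mod 3].
Reversing it on fzowcpo: f−3=c, z−11=o, o−1=n, w−3=t, c−11=r, p−1=o, o−3=l.

control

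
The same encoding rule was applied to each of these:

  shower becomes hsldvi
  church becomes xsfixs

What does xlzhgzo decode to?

coastal

This is the alphabet-reversal cipher (Atbash): a becomes z, b becomes y, etc.
Decoding xlzhgzo: x↔c, l↔o, z↔a, h↔s, g↔t, z↔a, o↔l.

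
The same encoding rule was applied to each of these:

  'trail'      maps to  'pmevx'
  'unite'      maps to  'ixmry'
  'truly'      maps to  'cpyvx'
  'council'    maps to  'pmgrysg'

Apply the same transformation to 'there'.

ivilx

Two steps: reverse the string, then apply a Caesar shift of +4.
For there: reverse → ereht; then shift: e+4=i, r+4=v, e+4=i, h+4=l, t+4=x.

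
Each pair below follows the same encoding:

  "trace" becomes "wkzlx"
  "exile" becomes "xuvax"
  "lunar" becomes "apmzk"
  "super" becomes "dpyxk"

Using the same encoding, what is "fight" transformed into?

qvjcw

t(19)→w(22) and r(17)→k(10) fit y≡19x+25 (mod 26); the inverse of 19 mod 26 is 11. This is an affine cipher: with a=0,…,z=25, each position x becomes (19x+25) mod 26.
Applying it to fight: f(5)→19·5+25≡16=q; i(8)→19·8+25≡21=v; g(6)→19·6+25≡9=j; h(7)→19·7+25≡2=c; t(19)→19·19+25≡22=w (all mod 26).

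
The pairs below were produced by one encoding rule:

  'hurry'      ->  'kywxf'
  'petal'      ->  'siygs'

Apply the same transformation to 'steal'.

vxjgs

In hurry: h→k is +3, u→y is +4, r→w is +5, r→x is +6 — the shift increases by 1 each position. Each letter shifts forward by (position + 3), i.e. 3, 4, 5, … — the shift grows by one for each successive letter.
Applying it to steal: s+3=v, t+4=x, e+5=j, a+6=g, l+7=s.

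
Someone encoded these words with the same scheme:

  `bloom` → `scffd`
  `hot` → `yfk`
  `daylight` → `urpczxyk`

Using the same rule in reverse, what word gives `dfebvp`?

monkey

Compare letters: b→s is +17, l→c is +17, o→f is +17 — a constant shift. Each letter is shifted forward by 17 in the alphabet (a Caesar shift of +17).
Undoing it on dfebvp: d−17=m, f−17=o, e−17=n, b−17=k, v−17=e, p−17=y.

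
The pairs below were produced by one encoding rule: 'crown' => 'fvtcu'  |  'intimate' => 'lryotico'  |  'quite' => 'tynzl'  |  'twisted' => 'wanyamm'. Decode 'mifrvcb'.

jealous

Each letter shifts forward by (position + 3), i.e. 3, 4, 5, … — the shift grows by one for each successive letter.
Decoding mifrvcb: m−3=j, i−4=e, f−5=a, r−6=l, v−7=o, c−8=u, b−9=s.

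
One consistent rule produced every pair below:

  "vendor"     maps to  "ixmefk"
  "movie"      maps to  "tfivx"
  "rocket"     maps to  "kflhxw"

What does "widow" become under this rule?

bvefb

v(21)→i(8) and e(4)→x(23) fit y≡19x+25 (mod 26); the inverse of 19 mod 26 is 11. Each letter's alphabet position (a=0..z=25) is mapped through 19·x+25 mod 26 — an affine cipher.
For widow: w(22)→19·22+25≡1=b; i(8)→19·8+25≡21=v; d(3)→19·3+25≡4=e; o(14)→19·14+25≡5=f; w(22)→19·22+25≡1=b (all mod 26).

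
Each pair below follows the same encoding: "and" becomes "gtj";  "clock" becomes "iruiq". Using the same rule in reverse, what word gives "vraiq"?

Each letter is shifted forward by 6 in the alphabet (a Caesar shift of +6).
Reversing it on vraiq: v−6=p, r−6=l, a−6=u, i−6=c, q−6=k.

pluck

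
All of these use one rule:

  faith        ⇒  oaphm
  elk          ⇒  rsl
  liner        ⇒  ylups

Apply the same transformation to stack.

The output letters match the input read backwards, each shifted +7: faith reversed is htiaf. Read the word backwards and shift each letter +7.
Applying it to stack: reverse → kcats; then shift: k+7=r, c+7=j, a+7=h, t+7=a, s+7=z.

rjhaz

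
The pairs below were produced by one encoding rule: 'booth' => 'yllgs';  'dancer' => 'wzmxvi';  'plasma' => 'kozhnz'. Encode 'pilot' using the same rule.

Letters are reflected about the middle of the alphabet (position → 25−position): Atbash.
On pilot: p↔k, i↔r, l↔o, o↔l, t↔g.

krolg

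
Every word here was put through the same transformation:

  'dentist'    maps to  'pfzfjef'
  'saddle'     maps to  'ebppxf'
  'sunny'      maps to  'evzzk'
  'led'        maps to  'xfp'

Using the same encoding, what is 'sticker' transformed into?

efjowfd

Vowels shift forward by 1 and consonants shift forward by 12.
On sticker: s(cons)+12=e, t(cons)+12=f, i(vowel)+1=j, c(cons)+12=o, k(cons)+12=w, e(vowel)+1=f, r(cons)+12=d.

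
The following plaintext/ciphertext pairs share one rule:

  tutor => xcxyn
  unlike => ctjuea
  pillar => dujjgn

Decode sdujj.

t(19)→x(23) and u(20)→c(2) fit y≡5x+6 (mod 26); the inverse of 5 mod 26 is 21. Treating letters as 0–25, the rule is x ↦ 5x + 6 (mod 26).
Undoing it on sdujj: s(18)→21·(18−6)≡18=s; d(3)→21·(3−6)≡15=p; u(20)→21·(20−6)≡8=i; j(9)→21·(9−6)≡11=l; j(9)→21·(9−6)≡11=l (all mod 26).

spill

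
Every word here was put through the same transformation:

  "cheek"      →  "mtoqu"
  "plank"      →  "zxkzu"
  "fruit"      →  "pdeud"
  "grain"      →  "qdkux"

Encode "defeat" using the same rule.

Shifts by position in cheek: pos 0: c→m (+10), pos 1: h→t (+12), pos 2: e→o (+10), pos 3: e→q (+12) — repeating every 2. The shifts repeat in a cycle of length 2: positions 0,1,… shift by +10, +12, then the pattern repeats.
On defeat: d+10=n, e+12=q, f+10=p, e+12=q, a+10=k, t+12=f.

nqpqkf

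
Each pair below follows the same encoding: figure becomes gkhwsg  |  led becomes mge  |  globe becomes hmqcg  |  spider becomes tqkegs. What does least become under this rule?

mgctu

The shift depends on letter class: consonant f→g is +1, but vowel i→k is +2. Two shifts are in play — +2 for a/e/i/o/u, +1 for every other letter.
Applying it to least: l(cons)+1=m, e(vowel)+2=g, a(vowel)+2=c, s(cons)+1=t, t(cons)+1=u.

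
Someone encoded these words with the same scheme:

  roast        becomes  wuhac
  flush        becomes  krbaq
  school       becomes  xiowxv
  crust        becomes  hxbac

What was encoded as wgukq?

ranch

The shift increases by 1 at each position, starting from +5: 5, 6, 7, ….
Reversing it on wgukq: w−5=r, g−6=a, u−7=n, k−8=c, q−9=h.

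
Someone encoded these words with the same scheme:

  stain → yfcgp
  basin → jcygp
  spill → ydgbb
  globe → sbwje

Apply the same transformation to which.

azgqz

Treating letters as 0–25, the rule is x ↦ 7x + 2 (mod 26).
Applying it to which: w(22)→7·22+2≡0=a; h(7)→7·7+2≡25=z; i(8)→7·8+2≡6=g; c(2)→7·2+2≡16=q; h(7)→7·7+2≡25=z (all mod 26).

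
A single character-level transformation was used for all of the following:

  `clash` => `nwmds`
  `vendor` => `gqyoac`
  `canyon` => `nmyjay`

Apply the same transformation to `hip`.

The shift depends on letter class: consonant c→n is +11, but vowel a→m is +12. Vowels shift forward by 12 and consonants shift forward by 11.
On hip: h(cons)+11=s, i(vowel)+12=u, p(cons)+11=a.

sua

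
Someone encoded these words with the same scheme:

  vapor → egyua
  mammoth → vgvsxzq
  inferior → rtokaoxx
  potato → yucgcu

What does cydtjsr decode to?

Shifts by position in vapor: pos 0: v→e (+9), pos 1: a→g (+6), pos 2: p→y (+9), pos 3: o→u (+6) — repeating every 2. The shifts repeat in a cycle of length 2: positions 0,1,… shift by +9, +6, then the pattern repeats.
Decoding cydtjsr: c−9=t, y−6=s, d−9=u, t−6=n, j−9=a, s−6=m, r−9=i.

tsunami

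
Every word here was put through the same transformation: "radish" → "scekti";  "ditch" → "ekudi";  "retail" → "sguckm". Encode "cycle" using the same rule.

dzdmg

The shift depends on letter class: consonant r→s is +1, but vowel a→c is +2. Vowels shift forward by 2 and consonants shift forward by 1.
For cycle: c(cons)+1=d, y(cons)+1=z, c(cons)+1=d, l(cons)+1=m, e(vowel)+2=g.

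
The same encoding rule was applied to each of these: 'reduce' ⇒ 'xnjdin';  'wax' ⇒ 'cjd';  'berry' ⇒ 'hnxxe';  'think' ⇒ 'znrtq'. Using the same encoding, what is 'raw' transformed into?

xjc

The shift depends on letter class: consonant r→x is +6, but vowel e→n is +9. Two shifts are in play — +9 for a/e/i/o/u, +6 for every other letter.
Applying it to raw: r(cons)+6=x, a(vowel)+9=j, w(cons)+6=c.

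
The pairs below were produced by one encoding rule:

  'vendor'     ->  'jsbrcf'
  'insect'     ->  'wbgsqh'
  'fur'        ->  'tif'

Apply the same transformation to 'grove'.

This is a Caesar cipher with shift 14.
For grove: g+14=u, r+14=f, o+14=c, v+14=j, e+14=s.

ufcjs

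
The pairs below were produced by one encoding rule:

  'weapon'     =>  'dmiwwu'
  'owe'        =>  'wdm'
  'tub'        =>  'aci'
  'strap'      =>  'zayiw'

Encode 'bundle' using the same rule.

Two shifts are in play — +8 for a/e/i/o/u, +7 for every other letter.
Applying it to bundle: b(cons)+7=i, u(vowel)+8=c, n(cons)+7=u, d(cons)+7=k, l(cons)+7=s, e(vowel)+8=m.

icuksm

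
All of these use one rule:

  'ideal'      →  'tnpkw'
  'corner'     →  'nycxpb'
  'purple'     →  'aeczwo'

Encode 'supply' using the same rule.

A repeating key of period 2 is used — shifts +11, +10 over and over.
On supply: s+11=d, u+10=e, p+11=a, p+10=z, l+11=w, y+10=i.

deazwi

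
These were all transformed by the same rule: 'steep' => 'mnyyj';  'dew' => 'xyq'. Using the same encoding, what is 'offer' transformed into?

Each letter is shifted forward by 20 in the alphabet (a Caesar shift of +20).
For offer: o+20=i, f+20=z, f+20=z, e+20=y, r+20=l.

izzyl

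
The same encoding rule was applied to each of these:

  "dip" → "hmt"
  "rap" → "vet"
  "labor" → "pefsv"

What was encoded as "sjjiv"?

offer

Compare letters: d→h is +4, i→m is +4, p→t is +4 — a constant shift. Every letter moves 4 places later in the alphabet, wrapping around z→a.
Undoing it on sjjiv: s−4=o, j−4=f, j−4=f, i−4=e, v−4=r.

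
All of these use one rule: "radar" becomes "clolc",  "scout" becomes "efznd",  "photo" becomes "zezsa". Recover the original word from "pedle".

The output letters match the input read backwards, each shifted +11: radar reversed is radar. Two steps: reverse the string, then apply a Caesar shift of +11.
Decoding pedle: shift back: p−11=e, e−11=t, d−11=s, l−11=a, e−11=t → etsat; then reverse → taste.

taste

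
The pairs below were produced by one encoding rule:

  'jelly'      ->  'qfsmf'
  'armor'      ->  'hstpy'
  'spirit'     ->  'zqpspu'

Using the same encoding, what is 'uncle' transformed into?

Shifts by position in jelly: pos 0: j→q (+7), pos 1: e→f (+1), pos 2: l→s (+7), pos 3: l→m (+1) — repeating every 2. It's a Vigenère-style cipher with numeric key [7,1]: position i shifts by key[i mod 2].
Applying it to uncle: u+7=b, n+1=o, c+7=j, l+1=m, e+7=l.

bojml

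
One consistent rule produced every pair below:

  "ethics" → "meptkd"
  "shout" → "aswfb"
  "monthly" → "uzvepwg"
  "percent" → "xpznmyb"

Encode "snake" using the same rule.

ayivm

Shifts by position in ethics: pos 0: e→m (+8), pos 1: t→e (+11), pos 2: h→p (+8), pos 3: i→t (+11) — repeating every 2. A repeating key of period 2 is used — shifts +8, +11 over and over.
On snake: s+8=a, n+11=y, a+8=i, k+11=v, e+8=m.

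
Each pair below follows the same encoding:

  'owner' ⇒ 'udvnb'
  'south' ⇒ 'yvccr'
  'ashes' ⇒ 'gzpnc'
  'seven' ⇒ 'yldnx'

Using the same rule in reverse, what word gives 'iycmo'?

Letter i (0-indexed) is shifted by i+6, so successive shifts are 6, 7, 8, ….
Decoding iycmo: i−6=c, y−7=r, c−8=u, m−9=d, o−10=e.

crude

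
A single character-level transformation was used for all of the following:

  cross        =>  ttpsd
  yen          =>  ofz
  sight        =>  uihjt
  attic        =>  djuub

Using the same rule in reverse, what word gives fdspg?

The output letters match the input read backwards, each shifted +1: cross reversed is ssorc. Two steps: reverse the string, then apply a Caesar shift of +1.
Undoing it on fdspg: shift back: f−1=e, d−1=c, s−1=r, p−1=o, g−1=f → ecrof; then reverse → force.

force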